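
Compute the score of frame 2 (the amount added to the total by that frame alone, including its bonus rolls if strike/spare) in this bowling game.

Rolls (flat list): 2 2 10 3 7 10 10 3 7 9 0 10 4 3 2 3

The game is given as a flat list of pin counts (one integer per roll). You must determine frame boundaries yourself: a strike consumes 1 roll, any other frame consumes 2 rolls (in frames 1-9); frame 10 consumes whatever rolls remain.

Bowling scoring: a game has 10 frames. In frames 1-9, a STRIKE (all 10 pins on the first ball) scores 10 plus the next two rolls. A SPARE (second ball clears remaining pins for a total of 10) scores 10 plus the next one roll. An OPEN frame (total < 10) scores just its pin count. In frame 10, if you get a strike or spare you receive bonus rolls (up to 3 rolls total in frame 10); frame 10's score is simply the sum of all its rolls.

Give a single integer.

Answer: 20

Derivation:
Frame 1: OPEN (2+2=4). Cumulative: 4
Frame 2: STRIKE. 10 + next two rolls (3+7) = 20. Cumulative: 24
Frame 3: SPARE (3+7=10). 10 + next roll (10) = 20. Cumulative: 44
Frame 4: STRIKE. 10 + next two rolls (10+3) = 23. Cumulative: 67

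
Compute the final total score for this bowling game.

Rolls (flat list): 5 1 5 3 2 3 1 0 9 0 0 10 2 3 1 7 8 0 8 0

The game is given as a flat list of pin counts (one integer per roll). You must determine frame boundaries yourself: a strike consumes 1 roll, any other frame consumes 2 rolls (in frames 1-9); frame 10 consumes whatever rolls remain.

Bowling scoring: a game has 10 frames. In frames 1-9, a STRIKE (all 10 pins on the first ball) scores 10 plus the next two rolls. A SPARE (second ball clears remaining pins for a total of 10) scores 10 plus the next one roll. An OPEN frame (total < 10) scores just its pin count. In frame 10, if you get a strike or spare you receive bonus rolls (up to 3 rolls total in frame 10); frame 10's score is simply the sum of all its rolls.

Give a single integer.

Frame 1: OPEN (5+1=6). Cumulative: 6
Frame 2: OPEN (5+3=8). Cumulative: 14
Frame 3: OPEN (2+3=5). Cumulative: 19
Frame 4: OPEN (1+0=1). Cumulative: 20
Frame 5: OPEN (9+0=9). Cumulative: 29
Frame 6: SPARE (0+10=10). 10 + next roll (2) = 12. Cumulative: 41
Frame 7: OPEN (2+3=5). Cumulative: 46
Frame 8: OPEN (1+7=8). Cumulative: 54
Frame 9: OPEN (8+0=8). Cumulative: 62
Frame 10: OPEN. Sum of all frame-10 rolls (8+0) = 8. Cumulative: 70

Answer: 70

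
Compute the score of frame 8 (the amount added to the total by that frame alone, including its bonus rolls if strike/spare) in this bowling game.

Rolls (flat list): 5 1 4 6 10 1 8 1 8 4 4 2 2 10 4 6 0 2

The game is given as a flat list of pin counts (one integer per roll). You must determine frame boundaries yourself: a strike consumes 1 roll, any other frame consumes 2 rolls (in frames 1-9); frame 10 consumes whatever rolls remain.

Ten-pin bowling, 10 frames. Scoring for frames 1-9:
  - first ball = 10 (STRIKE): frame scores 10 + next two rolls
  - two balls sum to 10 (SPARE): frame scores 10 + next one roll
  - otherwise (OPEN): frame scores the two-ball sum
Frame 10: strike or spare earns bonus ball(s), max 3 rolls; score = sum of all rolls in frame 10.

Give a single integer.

Answer: 20

Derivation:
Frame 1: OPEN (5+1=6). Cumulative: 6
Frame 2: SPARE (4+6=10). 10 + next roll (10) = 20. Cumulative: 26
Frame 3: STRIKE. 10 + next two rolls (1+8) = 19. Cumulative: 45
Frame 4: OPEN (1+8=9). Cumulative: 54
Frame 5: OPEN (1+8=9). Cumulative: 63
Frame 6: OPEN (4+4=8). Cumulative: 71
Frame 7: OPEN (2+2=4). Cumulative: 75
Frame 8: STRIKE. 10 + next two rolls (4+6) = 20. Cumulative: 95
Frame 9: SPARE (4+6=10). 10 + next roll (0) = 10. Cumulative: 105
Frame 10: OPEN. Sum of all frame-10 rolls (0+2) = 2. Cumulative: 107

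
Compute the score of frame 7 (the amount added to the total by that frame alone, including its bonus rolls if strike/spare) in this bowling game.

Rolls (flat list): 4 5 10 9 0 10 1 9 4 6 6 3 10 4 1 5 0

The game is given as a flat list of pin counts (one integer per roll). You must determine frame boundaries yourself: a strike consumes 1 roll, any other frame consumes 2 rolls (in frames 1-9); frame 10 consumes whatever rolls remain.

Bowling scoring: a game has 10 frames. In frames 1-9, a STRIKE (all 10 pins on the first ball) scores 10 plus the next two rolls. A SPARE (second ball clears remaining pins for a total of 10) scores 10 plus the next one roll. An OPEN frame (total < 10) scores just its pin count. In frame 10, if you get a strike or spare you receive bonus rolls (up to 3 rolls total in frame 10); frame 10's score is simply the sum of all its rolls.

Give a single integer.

Frame 1: OPEN (4+5=9). Cumulative: 9
Frame 2: STRIKE. 10 + next two rolls (9+0) = 19. Cumulative: 28
Frame 3: OPEN (9+0=9). Cumulative: 37
Frame 4: STRIKE. 10 + next two rolls (1+9) = 20. Cumulative: 57
Frame 5: SPARE (1+9=10). 10 + next roll (4) = 14. Cumulative: 71
Frame 6: SPARE (4+6=10). 10 + next roll (6) = 16. Cumulative: 87
Frame 7: OPEN (6+3=9). Cumulative: 96
Frame 8: STRIKE. 10 + next two rolls (4+1) = 15. Cumulative: 111
Frame 9: OPEN (4+1=5). Cumulative: 116

Answer: 9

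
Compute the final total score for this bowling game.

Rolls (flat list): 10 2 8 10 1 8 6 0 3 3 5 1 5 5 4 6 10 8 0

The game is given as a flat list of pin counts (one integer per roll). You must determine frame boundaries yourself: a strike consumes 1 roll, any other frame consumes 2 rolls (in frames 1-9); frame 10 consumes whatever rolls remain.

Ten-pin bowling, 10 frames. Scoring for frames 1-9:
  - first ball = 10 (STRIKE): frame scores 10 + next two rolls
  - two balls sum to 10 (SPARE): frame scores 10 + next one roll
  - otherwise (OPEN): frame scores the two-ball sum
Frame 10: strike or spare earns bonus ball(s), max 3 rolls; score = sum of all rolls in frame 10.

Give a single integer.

Frame 1: STRIKE. 10 + next two rolls (2+8) = 20. Cumulative: 20
Frame 2: SPARE (2+8=10). 10 + next roll (10) = 20. Cumulative: 40
Frame 3: STRIKE. 10 + next two rolls (1+8) = 19. Cumulative: 59
Frame 4: OPEN (1+8=9). Cumulative: 68
Frame 5: OPEN (6+0=6). Cumulative: 74
Frame 6: OPEN (3+3=6). Cumulative: 80
Frame 7: OPEN (5+1=6). Cumulative: 86
Frame 8: SPARE (5+5=10). 10 + next roll (4) = 14. Cumulative: 100
Frame 9: SPARE (4+6=10). 10 + next roll (10) = 20. Cumulative: 120
Frame 10: STRIKE. Sum of all frame-10 rolls (10+8+0) = 18. Cumulative: 138

Answer: 138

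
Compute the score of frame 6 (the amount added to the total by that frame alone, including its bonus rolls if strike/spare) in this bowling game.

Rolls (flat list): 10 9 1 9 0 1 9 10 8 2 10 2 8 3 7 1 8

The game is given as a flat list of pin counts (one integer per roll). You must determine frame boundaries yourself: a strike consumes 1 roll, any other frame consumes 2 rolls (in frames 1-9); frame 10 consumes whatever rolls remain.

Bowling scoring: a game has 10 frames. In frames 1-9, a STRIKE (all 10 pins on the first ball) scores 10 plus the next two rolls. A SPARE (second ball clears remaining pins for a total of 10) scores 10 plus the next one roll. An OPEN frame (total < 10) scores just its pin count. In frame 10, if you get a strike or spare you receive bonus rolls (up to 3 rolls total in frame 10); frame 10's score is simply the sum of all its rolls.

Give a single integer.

Frame 1: STRIKE. 10 + next two rolls (9+1) = 20. Cumulative: 20
Frame 2: SPARE (9+1=10). 10 + next roll (9) = 19. Cumulative: 39
Frame 3: OPEN (9+0=9). Cumulative: 48
Frame 4: SPARE (1+9=10). 10 + next roll (10) = 20. Cumulative: 68
Frame 5: STRIKE. 10 + next two rolls (8+2) = 20. Cumulative: 88
Frame 6: SPARE (8+2=10). 10 + next roll (10) = 20. Cumulative: 108
Frame 7: STRIKE. 10 + next two rolls (2+8) = 20. Cumulative: 128
Frame 8: SPARE (2+8=10). 10 + next roll (3) = 13. Cumulative: 141

Answer: 20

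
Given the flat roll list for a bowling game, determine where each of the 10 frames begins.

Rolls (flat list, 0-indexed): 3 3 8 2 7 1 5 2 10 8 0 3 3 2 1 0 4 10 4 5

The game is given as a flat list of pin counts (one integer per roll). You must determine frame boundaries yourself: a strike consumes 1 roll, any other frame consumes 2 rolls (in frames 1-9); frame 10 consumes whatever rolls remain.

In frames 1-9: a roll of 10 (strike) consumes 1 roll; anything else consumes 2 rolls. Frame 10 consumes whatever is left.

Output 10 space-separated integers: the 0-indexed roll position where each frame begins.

Frame 1 starts at roll index 0: rolls=3,3 (sum=6), consumes 2 rolls
Frame 2 starts at roll index 2: rolls=8,2 (sum=10), consumes 2 rolls
Frame 3 starts at roll index 4: rolls=7,1 (sum=8), consumes 2 rolls
Frame 4 starts at roll index 6: rolls=5,2 (sum=7), consumes 2 rolls
Frame 5 starts at roll index 8: roll=10 (strike), consumes 1 roll
Frame 6 starts at roll index 9: rolls=8,0 (sum=8), consumes 2 rolls
Frame 7 starts at roll index 11: rolls=3,3 (sum=6), consumes 2 rolls
Frame 8 starts at roll index 13: rolls=2,1 (sum=3), consumes 2 rolls
Frame 9 starts at roll index 15: rolls=0,4 (sum=4), consumes 2 rolls
Frame 10 starts at roll index 17: 3 remaining rolls

Answer: 0 2 4 6 8 9 11 13 15 17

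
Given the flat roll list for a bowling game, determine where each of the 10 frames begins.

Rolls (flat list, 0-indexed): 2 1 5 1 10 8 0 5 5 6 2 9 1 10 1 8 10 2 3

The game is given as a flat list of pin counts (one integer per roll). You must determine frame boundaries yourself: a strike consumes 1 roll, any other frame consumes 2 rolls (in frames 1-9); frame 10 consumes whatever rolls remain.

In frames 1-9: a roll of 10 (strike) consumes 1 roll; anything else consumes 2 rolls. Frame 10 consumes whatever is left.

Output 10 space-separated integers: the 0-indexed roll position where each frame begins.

Answer: 0 2 4 5 7 9 11 13 14 16

Derivation:
Frame 1 starts at roll index 0: rolls=2,1 (sum=3), consumes 2 rolls
Frame 2 starts at roll index 2: rolls=5,1 (sum=6), consumes 2 rolls
Frame 3 starts at roll index 4: roll=10 (strike), consumes 1 roll
Frame 4 starts at roll index 5: rolls=8,0 (sum=8), consumes 2 rolls
Frame 5 starts at roll index 7: rolls=5,5 (sum=10), consumes 2 rolls
Frame 6 starts at roll index 9: rolls=6,2 (sum=8), consumes 2 rolls
Frame 7 starts at roll index 11: rolls=9,1 (sum=10), consumes 2 rolls
Frame 8 starts at roll index 13: roll=10 (strike), consumes 1 roll
Frame 9 starts at roll index 14: rolls=1,8 (sum=9), consumes 2 rolls
Frame 10 starts at roll index 16: 3 remaining rolls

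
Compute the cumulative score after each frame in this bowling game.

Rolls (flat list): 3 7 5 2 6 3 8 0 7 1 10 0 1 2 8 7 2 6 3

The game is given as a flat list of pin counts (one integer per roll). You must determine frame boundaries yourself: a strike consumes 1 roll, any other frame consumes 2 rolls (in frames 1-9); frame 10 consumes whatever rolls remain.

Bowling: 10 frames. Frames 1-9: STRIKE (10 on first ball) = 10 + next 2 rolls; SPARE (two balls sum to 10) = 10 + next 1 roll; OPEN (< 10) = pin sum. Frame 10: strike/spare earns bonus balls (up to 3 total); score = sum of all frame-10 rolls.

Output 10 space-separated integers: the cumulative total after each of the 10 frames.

Answer: 15 22 31 39 47 58 59 76 85 94

Derivation:
Frame 1: SPARE (3+7=10). 10 + next roll (5) = 15. Cumulative: 15
Frame 2: OPEN (5+2=7). Cumulative: 22
Frame 3: OPEN (6+3=9). Cumulative: 31
Frame 4: OPEN (8+0=8). Cumulative: 39
Frame 5: OPEN (7+1=8). Cumulative: 47
Frame 6: STRIKE. 10 + next two rolls (0+1) = 11. Cumulative: 58
Frame 7: OPEN (0+1=1). Cumulative: 59
Frame 8: SPARE (2+8=10). 10 + next roll (7) = 17. Cumulative: 76
Frame 9: OPEN (7+2=9). Cumulative: 85
Frame 10: OPEN. Sum of all frame-10 rolls (6+3) = 9. Cumulative: 94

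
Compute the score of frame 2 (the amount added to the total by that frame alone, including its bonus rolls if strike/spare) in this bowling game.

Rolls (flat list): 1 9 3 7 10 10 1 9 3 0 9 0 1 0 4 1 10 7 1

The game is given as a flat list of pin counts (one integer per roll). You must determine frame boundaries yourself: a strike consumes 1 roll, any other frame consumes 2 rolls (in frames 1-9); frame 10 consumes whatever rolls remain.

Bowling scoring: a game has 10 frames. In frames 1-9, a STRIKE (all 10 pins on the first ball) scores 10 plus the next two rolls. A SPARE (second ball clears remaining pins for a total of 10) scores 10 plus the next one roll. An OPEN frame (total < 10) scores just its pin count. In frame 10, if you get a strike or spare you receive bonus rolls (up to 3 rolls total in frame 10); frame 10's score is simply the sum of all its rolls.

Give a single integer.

Frame 1: SPARE (1+9=10). 10 + next roll (3) = 13. Cumulative: 13
Frame 2: SPARE (3+7=10). 10 + next roll (10) = 20. Cumulative: 33
Frame 3: STRIKE. 10 + next two rolls (10+1) = 21. Cumulative: 54
Frame 4: STRIKE. 10 + next two rolls (1+9) = 20. Cumulative: 74

Answer: 20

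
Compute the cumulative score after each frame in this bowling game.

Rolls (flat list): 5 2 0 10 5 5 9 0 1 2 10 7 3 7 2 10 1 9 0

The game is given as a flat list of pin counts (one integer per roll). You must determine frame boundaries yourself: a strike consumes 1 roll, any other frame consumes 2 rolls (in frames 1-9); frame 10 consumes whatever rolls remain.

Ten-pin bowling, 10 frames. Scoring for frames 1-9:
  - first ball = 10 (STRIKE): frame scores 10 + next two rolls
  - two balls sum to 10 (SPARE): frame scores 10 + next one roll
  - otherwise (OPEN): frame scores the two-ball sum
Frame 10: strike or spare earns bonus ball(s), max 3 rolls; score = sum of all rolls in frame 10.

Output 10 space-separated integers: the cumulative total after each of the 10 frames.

Frame 1: OPEN (5+2=7). Cumulative: 7
Frame 2: SPARE (0+10=10). 10 + next roll (5) = 15. Cumulative: 22
Frame 3: SPARE (5+5=10). 10 + next roll (9) = 19. Cumulative: 41
Frame 4: OPEN (9+0=9). Cumulative: 50
Frame 5: OPEN (1+2=3). Cumulative: 53
Frame 6: STRIKE. 10 + next two rolls (7+3) = 20. Cumulative: 73
Frame 7: SPARE (7+3=10). 10 + next roll (7) = 17. Cumulative: 90
Frame 8: OPEN (7+2=9). Cumulative: 99
Frame 9: STRIKE. 10 + next two rolls (1+9) = 20. Cumulative: 119
Frame 10: SPARE. Sum of all frame-10 rolls (1+9+0) = 10. Cumulative: 129

Answer: 7 22 41 50 53 73 90 99 119 129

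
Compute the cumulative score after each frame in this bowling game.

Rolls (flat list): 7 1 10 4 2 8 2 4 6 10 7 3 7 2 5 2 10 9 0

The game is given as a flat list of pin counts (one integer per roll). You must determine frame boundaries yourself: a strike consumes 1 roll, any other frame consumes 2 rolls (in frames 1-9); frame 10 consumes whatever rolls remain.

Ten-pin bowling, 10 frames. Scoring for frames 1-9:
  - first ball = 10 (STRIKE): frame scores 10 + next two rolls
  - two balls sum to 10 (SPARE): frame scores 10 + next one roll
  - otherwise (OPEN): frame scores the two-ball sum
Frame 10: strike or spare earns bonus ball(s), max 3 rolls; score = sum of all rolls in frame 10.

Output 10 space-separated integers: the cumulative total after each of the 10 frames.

Answer: 8 24 30 44 64 84 101 110 117 136

Derivation:
Frame 1: OPEN (7+1=8). Cumulative: 8
Frame 2: STRIKE. 10 + next two rolls (4+2) = 16. Cumulative: 24
Frame 3: OPEN (4+2=6). Cumulative: 30
Frame 4: SPARE (8+2=10). 10 + next roll (4) = 14. Cumulative: 44
Frame 5: SPARE (4+6=10). 10 + next roll (10) = 20. Cumulative: 64
Frame 6: STRIKE. 10 + next two rolls (7+3) = 20. Cumulative: 84
Frame 7: SPARE (7+3=10). 10 + next roll (7) = 17. Cumulative: 101
Frame 8: OPEN (7+2=9). Cumulative: 110
Frame 9: OPEN (5+2=7). Cumulative: 117
Frame 10: STRIKE. Sum of all frame-10 rolls (10+9+0) = 19. Cumulative: 136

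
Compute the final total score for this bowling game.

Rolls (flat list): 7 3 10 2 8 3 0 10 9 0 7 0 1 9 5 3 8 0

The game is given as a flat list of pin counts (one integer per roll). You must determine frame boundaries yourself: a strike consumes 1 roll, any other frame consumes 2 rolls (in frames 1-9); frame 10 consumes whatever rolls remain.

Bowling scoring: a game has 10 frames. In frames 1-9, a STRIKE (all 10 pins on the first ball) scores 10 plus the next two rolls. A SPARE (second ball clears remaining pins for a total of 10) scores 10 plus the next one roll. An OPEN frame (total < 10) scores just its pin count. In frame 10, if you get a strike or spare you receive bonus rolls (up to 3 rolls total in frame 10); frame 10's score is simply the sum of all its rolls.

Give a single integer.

Frame 1: SPARE (7+3=10). 10 + next roll (10) = 20. Cumulative: 20
Frame 2: STRIKE. 10 + next two rolls (2+8) = 20. Cumulative: 40
Frame 3: SPARE (2+8=10). 10 + next roll (3) = 13. Cumulative: 53
Frame 4: OPEN (3+0=3). Cumulative: 56
Frame 5: STRIKE. 10 + next two rolls (9+0) = 19. Cumulative: 75
Frame 6: OPEN (9+0=9). Cumulative: 84
Frame 7: OPEN (7+0=7). Cumulative: 91
Frame 8: SPARE (1+9=10). 10 + next roll (5) = 15. Cumulative: 106
Frame 9: OPEN (5+3=8). Cumulative: 114
Frame 10: OPEN. Sum of all frame-10 rolls (8+0) = 8. Cumulative: 122

Answer: 122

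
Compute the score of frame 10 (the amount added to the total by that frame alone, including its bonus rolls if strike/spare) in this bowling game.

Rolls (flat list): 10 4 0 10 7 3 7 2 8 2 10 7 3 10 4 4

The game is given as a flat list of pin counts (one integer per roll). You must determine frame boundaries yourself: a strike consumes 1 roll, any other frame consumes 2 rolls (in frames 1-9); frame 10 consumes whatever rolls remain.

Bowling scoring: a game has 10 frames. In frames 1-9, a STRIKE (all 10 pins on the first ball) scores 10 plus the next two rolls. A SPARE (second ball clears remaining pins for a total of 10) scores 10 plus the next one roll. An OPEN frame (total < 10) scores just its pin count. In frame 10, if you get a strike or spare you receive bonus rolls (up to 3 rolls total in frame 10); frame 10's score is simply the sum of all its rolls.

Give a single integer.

Answer: 8

Derivation:
Frame 1: STRIKE. 10 + next two rolls (4+0) = 14. Cumulative: 14
Frame 2: OPEN (4+0=4). Cumulative: 18
Frame 3: STRIKE. 10 + next two rolls (7+3) = 20. Cumulative: 38
Frame 4: SPARE (7+3=10). 10 + next roll (7) = 17. Cumulative: 55
Frame 5: OPEN (7+2=9). Cumulative: 64
Frame 6: SPARE (8+2=10). 10 + next roll (10) = 20. Cumulative: 84
Frame 7: STRIKE. 10 + next two rolls (7+3) = 20. Cumulative: 104
Frame 8: SPARE (7+3=10). 10 + next roll (10) = 20. Cumulative: 124
Frame 9: STRIKE. 10 + next two rolls (4+4) = 18. Cumulative: 142
Frame 10: OPEN. Sum of all frame-10 rolls (4+4) = 8. Cumulative: 150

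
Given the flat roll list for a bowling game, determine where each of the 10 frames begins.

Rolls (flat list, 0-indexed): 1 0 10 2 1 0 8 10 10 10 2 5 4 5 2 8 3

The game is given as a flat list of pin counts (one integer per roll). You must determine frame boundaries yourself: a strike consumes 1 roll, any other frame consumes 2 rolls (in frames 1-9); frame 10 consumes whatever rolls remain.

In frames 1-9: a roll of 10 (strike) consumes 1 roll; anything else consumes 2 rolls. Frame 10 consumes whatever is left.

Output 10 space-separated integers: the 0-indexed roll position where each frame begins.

Answer: 0 2 3 5 7 8 9 10 12 14

Derivation:
Frame 1 starts at roll index 0: rolls=1,0 (sum=1), consumes 2 rolls
Frame 2 starts at roll index 2: roll=10 (strike), consumes 1 roll
Frame 3 starts at roll index 3: rolls=2,1 (sum=3), consumes 2 rolls
Frame 4 starts at roll index 5: rolls=0,8 (sum=8), consumes 2 rolls
Frame 5 starts at roll index 7: roll=10 (strike), consumes 1 roll
Frame 6 starts at roll index 8: roll=10 (strike), consumes 1 roll
Frame 7 starts at roll index 9: roll=10 (strike), consumes 1 roll
Frame 8 starts at roll index 10: rolls=2,5 (sum=7), consumes 2 rolls
Frame 9 starts at roll index 12: rolls=4,5 (sum=9), consumes 2 rolls
Frame 10 starts at roll index 14: 3 remaining rolls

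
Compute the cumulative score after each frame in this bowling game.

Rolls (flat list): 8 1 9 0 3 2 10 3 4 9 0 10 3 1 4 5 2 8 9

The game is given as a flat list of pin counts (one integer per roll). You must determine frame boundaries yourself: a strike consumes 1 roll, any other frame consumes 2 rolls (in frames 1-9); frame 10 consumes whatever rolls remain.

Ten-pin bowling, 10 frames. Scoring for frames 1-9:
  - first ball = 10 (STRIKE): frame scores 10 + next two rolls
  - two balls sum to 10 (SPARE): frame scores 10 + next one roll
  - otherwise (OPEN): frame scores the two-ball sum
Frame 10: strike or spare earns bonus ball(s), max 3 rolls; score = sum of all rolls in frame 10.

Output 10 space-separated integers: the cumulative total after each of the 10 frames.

Answer: 9 18 23 40 47 56 70 74 83 102

Derivation:
Frame 1: OPEN (8+1=9). Cumulative: 9
Frame 2: OPEN (9+0=9). Cumulative: 18
Frame 3: OPEN (3+2=5). Cumulative: 23
Frame 4: STRIKE. 10 + next two rolls (3+4) = 17. Cumulative: 40
Frame 5: OPEN (3+4=7). Cumulative: 47
Frame 6: OPEN (9+0=9). Cumulative: 56
Frame 7: STRIKE. 10 + next two rolls (3+1) = 14. Cumulative: 70
Frame 8: OPEN (3+1=4). Cumulative: 74
Frame 9: OPEN (4+5=9). Cumulative: 83
Frame 10: SPARE. Sum of all frame-10 rolls (2+8+9) = 19. Cumulative: 102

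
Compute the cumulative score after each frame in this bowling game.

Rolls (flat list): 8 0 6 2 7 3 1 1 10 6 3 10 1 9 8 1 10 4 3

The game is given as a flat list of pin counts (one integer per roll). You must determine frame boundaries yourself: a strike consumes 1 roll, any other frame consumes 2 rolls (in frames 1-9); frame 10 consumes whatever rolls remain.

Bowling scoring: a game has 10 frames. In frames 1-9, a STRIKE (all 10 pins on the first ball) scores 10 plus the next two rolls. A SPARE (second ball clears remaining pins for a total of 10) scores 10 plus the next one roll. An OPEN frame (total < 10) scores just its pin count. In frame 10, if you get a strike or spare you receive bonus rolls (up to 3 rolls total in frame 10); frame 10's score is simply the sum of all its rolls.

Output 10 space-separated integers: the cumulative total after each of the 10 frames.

Answer: 8 16 27 29 48 57 77 95 104 121

Derivation:
Frame 1: OPEN (8+0=8). Cumulative: 8
Frame 2: OPEN (6+2=8). Cumulative: 16
Frame 3: SPARE (7+3=10). 10 + next roll (1) = 11. Cumulative: 27
Frame 4: OPEN (1+1=2). Cumulative: 29
Frame 5: STRIKE. 10 + next two rolls (6+3) = 19. Cumulative: 48
Frame 6: OPEN (6+3=9). Cumulative: 57
Frame 7: STRIKE. 10 + next two rolls (1+9) = 20. Cumulative: 77
Frame 8: SPARE (1+9=10). 10 + next roll (8) = 18. Cumulative: 95
Frame 9: OPEN (8+1=9). Cumulative: 104
Frame 10: STRIKE. Sum of all frame-10 rolls (10+4+3) = 17. Cumulative: 121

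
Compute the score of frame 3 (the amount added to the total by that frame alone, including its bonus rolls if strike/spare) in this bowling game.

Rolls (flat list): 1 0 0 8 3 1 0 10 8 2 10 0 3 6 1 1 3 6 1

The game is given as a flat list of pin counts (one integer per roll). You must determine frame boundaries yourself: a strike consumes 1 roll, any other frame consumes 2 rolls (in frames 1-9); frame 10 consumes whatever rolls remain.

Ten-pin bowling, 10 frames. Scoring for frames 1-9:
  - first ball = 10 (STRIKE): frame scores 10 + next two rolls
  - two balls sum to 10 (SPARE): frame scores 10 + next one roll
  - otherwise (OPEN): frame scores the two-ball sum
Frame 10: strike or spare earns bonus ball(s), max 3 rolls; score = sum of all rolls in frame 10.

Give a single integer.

Answer: 4

Derivation:
Frame 1: OPEN (1+0=1). Cumulative: 1
Frame 2: OPEN (0+8=8). Cumulative: 9
Frame 3: OPEN (3+1=4). Cumulative: 13
Frame 4: SPARE (0+10=10). 10 + next roll (8) = 18. Cumulative: 31
Frame 5: SPARE (8+2=10). 10 + next roll (10) = 20. Cumulative: 51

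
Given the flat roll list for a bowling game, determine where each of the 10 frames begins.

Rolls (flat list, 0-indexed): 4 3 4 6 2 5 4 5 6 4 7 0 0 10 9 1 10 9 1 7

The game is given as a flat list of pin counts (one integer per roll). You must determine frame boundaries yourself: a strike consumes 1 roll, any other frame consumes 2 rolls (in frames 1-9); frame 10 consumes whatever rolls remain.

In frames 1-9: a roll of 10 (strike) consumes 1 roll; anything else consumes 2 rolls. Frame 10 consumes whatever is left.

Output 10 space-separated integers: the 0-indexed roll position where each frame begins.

Frame 1 starts at roll index 0: rolls=4,3 (sum=7), consumes 2 rolls
Frame 2 starts at roll index 2: rolls=4,6 (sum=10), consumes 2 rolls
Frame 3 starts at roll index 4: rolls=2,5 (sum=7), consumes 2 rolls
Frame 4 starts at roll index 6: rolls=4,5 (sum=9), consumes 2 rolls
Frame 5 starts at roll index 8: rolls=6,4 (sum=10), consumes 2 rolls
Frame 6 starts at roll index 10: rolls=7,0 (sum=7), consumes 2 rolls
Frame 7 starts at roll index 12: rolls=0,10 (sum=10), consumes 2 rolls
Frame 8 starts at roll index 14: rolls=9,1 (sum=10), consumes 2 rolls
Frame 9 starts at roll index 16: roll=10 (strike), consumes 1 roll
Frame 10 starts at roll index 17: 3 remaining rolls

Answer: 0 2 4 6 8 10 12 14 16 17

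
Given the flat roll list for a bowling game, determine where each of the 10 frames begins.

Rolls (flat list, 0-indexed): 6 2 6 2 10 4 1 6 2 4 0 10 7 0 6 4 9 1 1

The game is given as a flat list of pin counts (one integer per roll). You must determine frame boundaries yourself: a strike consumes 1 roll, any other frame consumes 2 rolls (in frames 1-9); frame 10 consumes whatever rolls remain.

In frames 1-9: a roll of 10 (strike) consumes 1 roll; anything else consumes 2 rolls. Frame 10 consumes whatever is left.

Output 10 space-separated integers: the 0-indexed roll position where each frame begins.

Frame 1 starts at roll index 0: rolls=6,2 (sum=8), consumes 2 rolls
Frame 2 starts at roll index 2: rolls=6,2 (sum=8), consumes 2 rolls
Frame 3 starts at roll index 4: roll=10 (strike), consumes 1 roll
Frame 4 starts at roll index 5: rolls=4,1 (sum=5), consumes 2 rolls
Frame 5 starts at roll index 7: rolls=6,2 (sum=8), consumes 2 rolls
Frame 6 starts at roll index 9: rolls=4,0 (sum=4), consumes 2 rolls
Frame 7 starts at roll index 11: roll=10 (strike), consumes 1 roll
Frame 8 starts at roll index 12: rolls=7,0 (sum=7), consumes 2 rolls
Frame 9 starts at roll index 14: rolls=6,4 (sum=10), consumes 2 rolls
Frame 10 starts at roll index 16: 3 remaining rolls

Answer: 0 2 4 5 7 9 11 12 14 16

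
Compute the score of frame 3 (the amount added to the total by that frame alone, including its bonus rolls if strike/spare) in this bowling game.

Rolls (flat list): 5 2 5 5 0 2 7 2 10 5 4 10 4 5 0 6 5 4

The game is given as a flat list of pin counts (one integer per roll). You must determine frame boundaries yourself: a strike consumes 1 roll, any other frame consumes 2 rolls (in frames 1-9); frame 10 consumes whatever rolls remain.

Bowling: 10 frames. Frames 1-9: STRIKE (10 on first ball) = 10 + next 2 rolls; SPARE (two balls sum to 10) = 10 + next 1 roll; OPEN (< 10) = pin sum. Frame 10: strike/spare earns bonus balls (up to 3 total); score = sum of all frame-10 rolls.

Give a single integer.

Answer: 2

Derivation:
Frame 1: OPEN (5+2=7). Cumulative: 7
Frame 2: SPARE (5+5=10). 10 + next roll (0) = 10. Cumulative: 17
Frame 3: OPEN (0+2=2). Cumulative: 19
Frame 4: OPEN (7+2=9). Cumulative: 28
Frame 5: STRIKE. 10 + next two rolls (5+4) = 19. Cumulative: 47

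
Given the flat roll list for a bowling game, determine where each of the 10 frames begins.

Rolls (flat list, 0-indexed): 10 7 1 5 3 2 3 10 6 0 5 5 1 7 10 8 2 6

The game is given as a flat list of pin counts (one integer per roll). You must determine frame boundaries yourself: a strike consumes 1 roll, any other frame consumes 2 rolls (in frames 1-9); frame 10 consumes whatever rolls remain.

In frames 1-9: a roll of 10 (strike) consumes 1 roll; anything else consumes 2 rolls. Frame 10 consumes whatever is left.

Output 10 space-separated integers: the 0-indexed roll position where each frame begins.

Frame 1 starts at roll index 0: roll=10 (strike), consumes 1 roll
Frame 2 starts at roll index 1: rolls=7,1 (sum=8), consumes 2 rolls
Frame 3 starts at roll index 3: rolls=5,3 (sum=8), consumes 2 rolls
Frame 4 starts at roll index 5: rolls=2,3 (sum=5), consumes 2 rolls
Frame 5 starts at roll index 7: roll=10 (strike), consumes 1 roll
Frame 6 starts at roll index 8: rolls=6,0 (sum=6), consumes 2 rolls
Frame 7 starts at roll index 10: rolls=5,5 (sum=10), consumes 2 rolls
Frame 8 starts at roll index 12: rolls=1,7 (sum=8), consumes 2 rolls
Frame 9 starts at roll index 14: roll=10 (strike), consumes 1 roll
Frame 10 starts at roll index 15: 3 remaining rolls

Answer: 0 1 3 5 7 8 10 12 14 15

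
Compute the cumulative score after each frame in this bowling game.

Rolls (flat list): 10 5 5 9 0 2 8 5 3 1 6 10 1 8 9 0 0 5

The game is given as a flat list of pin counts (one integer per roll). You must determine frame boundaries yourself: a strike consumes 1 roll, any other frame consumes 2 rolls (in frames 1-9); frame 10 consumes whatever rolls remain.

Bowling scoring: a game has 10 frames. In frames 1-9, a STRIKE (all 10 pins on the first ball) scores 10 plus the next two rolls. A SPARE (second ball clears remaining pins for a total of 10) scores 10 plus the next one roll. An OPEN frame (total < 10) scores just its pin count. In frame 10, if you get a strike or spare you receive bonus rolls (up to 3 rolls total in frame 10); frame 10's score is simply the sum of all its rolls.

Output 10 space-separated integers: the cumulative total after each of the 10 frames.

Frame 1: STRIKE. 10 + next two rolls (5+5) = 20. Cumulative: 20
Frame 2: SPARE (5+5=10). 10 + next roll (9) = 19. Cumulative: 39
Frame 3: OPEN (9+0=9). Cumulative: 48
Frame 4: SPARE (2+8=10). 10 + next roll (5) = 15. Cumulative: 63
Frame 5: OPEN (5+3=8). Cumulative: 71
Frame 6: OPEN (1+6=7). Cumulative: 78
Frame 7: STRIKE. 10 + next two rolls (1+8) = 19. Cumulative: 97
Frame 8: OPEN (1+8=9). Cumulative: 106
Frame 9: OPEN (9+0=9). Cumulative: 115
Frame 10: OPEN. Sum of all frame-10 rolls (0+5) = 5. Cumulative: 120

Answer: 20 39 48 63 71 78 97 106 115 120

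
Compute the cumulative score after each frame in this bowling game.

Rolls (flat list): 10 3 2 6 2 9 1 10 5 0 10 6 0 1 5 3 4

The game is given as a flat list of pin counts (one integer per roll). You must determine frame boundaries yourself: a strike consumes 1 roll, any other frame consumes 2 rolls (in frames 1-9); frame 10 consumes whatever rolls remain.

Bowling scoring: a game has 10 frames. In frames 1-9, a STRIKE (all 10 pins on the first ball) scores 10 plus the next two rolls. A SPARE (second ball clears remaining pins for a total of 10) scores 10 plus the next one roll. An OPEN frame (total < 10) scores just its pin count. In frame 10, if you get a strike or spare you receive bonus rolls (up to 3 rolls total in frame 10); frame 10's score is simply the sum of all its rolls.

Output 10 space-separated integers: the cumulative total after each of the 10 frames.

Frame 1: STRIKE. 10 + next two rolls (3+2) = 15. Cumulative: 15
Frame 2: OPEN (3+2=5). Cumulative: 20
Frame 3: OPEN (6+2=8). Cumulative: 28
Frame 4: SPARE (9+1=10). 10 + next roll (10) = 20. Cumulative: 48
Frame 5: STRIKE. 10 + next two rolls (5+0) = 15. Cumulative: 63
Frame 6: OPEN (5+0=5). Cumulative: 68
Frame 7: STRIKE. 10 + next two rolls (6+0) = 16. Cumulative: 84
Frame 8: OPEN (6+0=6). Cumulative: 90
Frame 9: OPEN (1+5=6). Cumulative: 96
Frame 10: OPEN. Sum of all frame-10 rolls (3+4) = 7. Cumulative: 103

Answer: 15 20 28 48 63 68 84 90 96 103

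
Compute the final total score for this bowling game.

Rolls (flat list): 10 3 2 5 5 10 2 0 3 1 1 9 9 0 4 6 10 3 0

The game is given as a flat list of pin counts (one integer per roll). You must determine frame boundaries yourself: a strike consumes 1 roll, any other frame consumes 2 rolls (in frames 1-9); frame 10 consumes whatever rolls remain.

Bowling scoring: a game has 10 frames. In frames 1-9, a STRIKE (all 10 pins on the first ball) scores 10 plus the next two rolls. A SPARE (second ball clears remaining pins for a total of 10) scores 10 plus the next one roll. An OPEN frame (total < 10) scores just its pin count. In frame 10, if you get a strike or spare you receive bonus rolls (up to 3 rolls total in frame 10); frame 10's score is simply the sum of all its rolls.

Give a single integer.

Frame 1: STRIKE. 10 + next two rolls (3+2) = 15. Cumulative: 15
Frame 2: OPEN (3+2=5). Cumulative: 20
Frame 3: SPARE (5+5=10). 10 + next roll (10) = 20. Cumulative: 40
Frame 4: STRIKE. 10 + next two rolls (2+0) = 12. Cumulative: 52
Frame 5: OPEN (2+0=2). Cumulative: 54
Frame 6: OPEN (3+1=4). Cumulative: 58
Frame 7: SPARE (1+9=10). 10 + next roll (9) = 19. Cumulative: 77
Frame 8: OPEN (9+0=9). Cumulative: 86
Frame 9: SPARE (4+6=10). 10 + next roll (10) = 20. Cumulative: 106
Frame 10: STRIKE. Sum of all frame-10 rolls (10+3+0) = 13. Cumulative: 119

Answer: 119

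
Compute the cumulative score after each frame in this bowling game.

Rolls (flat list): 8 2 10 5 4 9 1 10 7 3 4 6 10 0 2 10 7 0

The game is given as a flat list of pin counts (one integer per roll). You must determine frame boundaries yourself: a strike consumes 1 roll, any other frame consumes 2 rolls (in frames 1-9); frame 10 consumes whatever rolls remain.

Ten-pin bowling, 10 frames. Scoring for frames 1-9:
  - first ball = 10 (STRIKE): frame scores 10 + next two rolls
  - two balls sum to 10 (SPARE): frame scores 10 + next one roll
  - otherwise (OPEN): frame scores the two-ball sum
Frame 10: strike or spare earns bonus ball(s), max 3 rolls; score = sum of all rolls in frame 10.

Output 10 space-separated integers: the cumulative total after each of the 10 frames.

Answer: 20 39 48 68 88 102 122 134 136 153

Derivation:
Frame 1: SPARE (8+2=10). 10 + next roll (10) = 20. Cumulative: 20
Frame 2: STRIKE. 10 + next two rolls (5+4) = 19. Cumulative: 39
Frame 3: OPEN (5+4=9). Cumulative: 48
Frame 4: SPARE (9+1=10). 10 + next roll (10) = 20. Cumulative: 68
Frame 5: STRIKE. 10 + next two rolls (7+3) = 20. Cumulative: 88
Frame 6: SPARE (7+3=10). 10 + next roll (4) = 14. Cumulative: 102
Frame 7: SPARE (4+6=10). 10 + next roll (10) = 20. Cumulative: 122
Frame 8: STRIKE. 10 + next two rolls (0+2) = 12. Cumulative: 134
Frame 9: OPEN (0+2=2). Cumulative: 136
Frame 10: STRIKE. Sum of all frame-10 rolls (10+7+0) = 17. Cumulative: 153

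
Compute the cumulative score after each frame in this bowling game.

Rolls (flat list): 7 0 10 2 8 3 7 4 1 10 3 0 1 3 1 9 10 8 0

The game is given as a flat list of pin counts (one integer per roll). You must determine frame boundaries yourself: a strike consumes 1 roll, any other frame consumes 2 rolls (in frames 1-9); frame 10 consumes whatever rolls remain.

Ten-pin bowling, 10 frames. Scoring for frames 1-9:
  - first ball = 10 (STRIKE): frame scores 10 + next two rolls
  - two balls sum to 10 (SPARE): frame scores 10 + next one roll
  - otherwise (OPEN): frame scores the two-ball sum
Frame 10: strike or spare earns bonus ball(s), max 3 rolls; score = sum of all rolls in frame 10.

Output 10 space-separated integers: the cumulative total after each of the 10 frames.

Answer: 7 27 40 54 59 72 75 79 99 117

Derivation:
Frame 1: OPEN (7+0=7). Cumulative: 7
Frame 2: STRIKE. 10 + next two rolls (2+8) = 20. Cumulative: 27
Frame 3: SPARE (2+8=10). 10 + next roll (3) = 13. Cumulative: 40
Frame 4: SPARE (3+7=10). 10 + next roll (4) = 14. Cumulative: 54
Frame 5: OPEN (4+1=5). Cumulative: 59
Frame 6: STRIKE. 10 + next two rolls (3+0) = 13. Cumulative: 72
Frame 7: OPEN (3+0=3). Cumulative: 75
Frame 8: OPEN (1+3=4). Cumulative: 79
Frame 9: SPARE (1+9=10). 10 + next roll (10) = 20. Cumulative: 99
Frame 10: STRIKE. Sum of all frame-10 rolls (10+8+0) = 18. Cumulative: 117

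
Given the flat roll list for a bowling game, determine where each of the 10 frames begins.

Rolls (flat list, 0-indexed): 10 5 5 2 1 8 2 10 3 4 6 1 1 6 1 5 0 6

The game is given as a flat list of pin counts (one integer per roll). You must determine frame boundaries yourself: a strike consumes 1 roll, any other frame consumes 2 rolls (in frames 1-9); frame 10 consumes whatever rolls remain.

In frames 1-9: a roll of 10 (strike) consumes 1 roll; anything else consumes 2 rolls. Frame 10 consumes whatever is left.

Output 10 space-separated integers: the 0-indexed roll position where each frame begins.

Frame 1 starts at roll index 0: roll=10 (strike), consumes 1 roll
Frame 2 starts at roll index 1: rolls=5,5 (sum=10), consumes 2 rolls
Frame 3 starts at roll index 3: rolls=2,1 (sum=3), consumes 2 rolls
Frame 4 starts at roll index 5: rolls=8,2 (sum=10), consumes 2 rolls
Frame 5 starts at roll index 7: roll=10 (strike), consumes 1 roll
Frame 6 starts at roll index 8: rolls=3,4 (sum=7), consumes 2 rolls
Frame 7 starts at roll index 10: rolls=6,1 (sum=7), consumes 2 rolls
Frame 8 starts at roll index 12: rolls=1,6 (sum=7), consumes 2 rolls
Frame 9 starts at roll index 14: rolls=1,5 (sum=6), consumes 2 rolls
Frame 10 starts at roll index 16: 2 remaining rolls

Answer: 0 1 3 5 7 8 10 12 14 16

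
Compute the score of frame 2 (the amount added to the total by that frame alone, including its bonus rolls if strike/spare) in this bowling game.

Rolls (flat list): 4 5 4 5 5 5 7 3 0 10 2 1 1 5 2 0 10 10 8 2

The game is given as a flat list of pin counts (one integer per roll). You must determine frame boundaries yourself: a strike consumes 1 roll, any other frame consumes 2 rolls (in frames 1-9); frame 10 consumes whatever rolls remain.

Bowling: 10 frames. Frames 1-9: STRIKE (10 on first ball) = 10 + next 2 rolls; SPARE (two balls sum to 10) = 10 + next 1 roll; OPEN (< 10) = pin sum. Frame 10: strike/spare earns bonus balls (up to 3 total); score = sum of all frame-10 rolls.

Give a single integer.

Answer: 9

Derivation:
Frame 1: OPEN (4+5=9). Cumulative: 9
Frame 2: OPEN (4+5=9). Cumulative: 18
Frame 3: SPARE (5+5=10). 10 + next roll (7) = 17. Cumulative: 35
Frame 4: SPARE (7+3=10). 10 + next roll (0) = 10. Cumulative: 45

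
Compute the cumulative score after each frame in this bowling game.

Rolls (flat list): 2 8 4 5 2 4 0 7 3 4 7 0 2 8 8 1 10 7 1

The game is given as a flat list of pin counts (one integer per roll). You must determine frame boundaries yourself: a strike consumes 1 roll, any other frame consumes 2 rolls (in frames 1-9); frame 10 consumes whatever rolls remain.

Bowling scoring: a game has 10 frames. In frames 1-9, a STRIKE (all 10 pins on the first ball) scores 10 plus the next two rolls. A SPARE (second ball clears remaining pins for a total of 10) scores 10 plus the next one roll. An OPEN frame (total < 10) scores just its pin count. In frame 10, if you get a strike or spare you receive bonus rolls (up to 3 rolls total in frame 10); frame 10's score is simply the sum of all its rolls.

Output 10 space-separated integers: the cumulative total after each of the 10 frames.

Frame 1: SPARE (2+8=10). 10 + next roll (4) = 14. Cumulative: 14
Frame 2: OPEN (4+5=9). Cumulative: 23
Frame 3: OPEN (2+4=6). Cumulative: 29
Frame 4: OPEN (0+7=7). Cumulative: 36
Frame 5: OPEN (3+4=7). Cumulative: 43
Frame 6: OPEN (7+0=7). Cumulative: 50
Frame 7: SPARE (2+8=10). 10 + next roll (8) = 18. Cumulative: 68
Frame 8: OPEN (8+1=9). Cumulative: 77
Frame 9: STRIKE. 10 + next two rolls (7+1) = 18. Cumulative: 95
Frame 10: OPEN. Sum of all frame-10 rolls (7+1) = 8. Cumulative: 103

Answer: 14 23 29 36 43 50 68 77 95 103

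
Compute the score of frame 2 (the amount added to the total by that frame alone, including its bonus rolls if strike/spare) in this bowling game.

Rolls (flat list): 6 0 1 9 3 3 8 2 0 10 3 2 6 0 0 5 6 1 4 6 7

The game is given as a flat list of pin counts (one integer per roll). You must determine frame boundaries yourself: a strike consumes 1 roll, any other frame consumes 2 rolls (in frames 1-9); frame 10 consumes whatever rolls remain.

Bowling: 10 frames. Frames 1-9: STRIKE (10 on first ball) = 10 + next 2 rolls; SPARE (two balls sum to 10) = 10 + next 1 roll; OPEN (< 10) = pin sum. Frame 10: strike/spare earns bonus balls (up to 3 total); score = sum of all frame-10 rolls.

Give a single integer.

Frame 1: OPEN (6+0=6). Cumulative: 6
Frame 2: SPARE (1+9=10). 10 + next roll (3) = 13. Cumulative: 19
Frame 3: OPEN (3+3=6). Cumulative: 25
Frame 4: SPARE (8+2=10). 10 + next roll (0) = 10. Cumulative: 35

Answer: 13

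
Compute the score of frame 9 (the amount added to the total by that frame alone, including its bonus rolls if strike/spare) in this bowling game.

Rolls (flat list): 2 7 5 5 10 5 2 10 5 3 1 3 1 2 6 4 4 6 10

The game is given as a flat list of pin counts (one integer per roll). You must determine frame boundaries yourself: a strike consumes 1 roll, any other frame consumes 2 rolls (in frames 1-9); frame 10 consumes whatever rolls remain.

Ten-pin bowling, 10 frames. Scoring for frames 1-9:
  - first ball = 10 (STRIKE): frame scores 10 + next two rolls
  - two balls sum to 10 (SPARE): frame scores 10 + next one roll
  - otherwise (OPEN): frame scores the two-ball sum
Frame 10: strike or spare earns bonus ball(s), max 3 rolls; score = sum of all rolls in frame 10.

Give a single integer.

Frame 1: OPEN (2+7=9). Cumulative: 9
Frame 2: SPARE (5+5=10). 10 + next roll (10) = 20. Cumulative: 29
Frame 3: STRIKE. 10 + next two rolls (5+2) = 17. Cumulative: 46
Frame 4: OPEN (5+2=7). Cumulative: 53
Frame 5: STRIKE. 10 + next two rolls (5+3) = 18. Cumulative: 71
Frame 6: OPEN (5+3=8). Cumulative: 79
Frame 7: OPEN (1+3=4). Cumulative: 83
Frame 8: OPEN (1+2=3). Cumulative: 86
Frame 9: SPARE (6+4=10). 10 + next roll (4) = 14. Cumulative: 100
Frame 10: SPARE. Sum of all frame-10 rolls (4+6+10) = 20. Cumulative: 120

Answer: 14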